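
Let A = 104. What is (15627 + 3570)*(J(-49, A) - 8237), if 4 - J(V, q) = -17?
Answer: -157722552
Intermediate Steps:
J(V, q) = 21 (J(V, q) = 4 - 1*(-17) = 4 + 17 = 21)
(15627 + 3570)*(J(-49, A) - 8237) = (15627 + 3570)*(21 - 8237) = 19197*(-8216) = -157722552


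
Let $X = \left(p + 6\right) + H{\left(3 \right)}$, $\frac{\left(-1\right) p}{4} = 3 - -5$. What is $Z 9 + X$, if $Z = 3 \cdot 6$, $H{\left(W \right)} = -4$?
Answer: $132$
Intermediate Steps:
$p = -32$ ($p = - 4 \left(3 - -5\right) = - 4 \left(3 + 5\right) = \left(-4\right) 8 = -32$)
$Z = 18$
$X = -30$ ($X = \left(-32 + 6\right) - 4 = -26 - 4 = -30$)
$Z 9 + X = 18 \cdot 9 - 30 = 162 - 30 = 132$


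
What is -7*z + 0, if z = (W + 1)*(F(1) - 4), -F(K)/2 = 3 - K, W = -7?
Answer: -336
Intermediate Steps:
F(K) = -6 + 2*K (F(K) = -2*(3 - K) = -6 + 2*K)
z = 48 (z = (-7 + 1)*((-6 + 2*1) - 4) = -6*((-6 + 2) - 4) = -6*(-4 - 4) = -6*(-8) = 48)
-7*z + 0 = -7*48 + 0 = -336 + 0 = -336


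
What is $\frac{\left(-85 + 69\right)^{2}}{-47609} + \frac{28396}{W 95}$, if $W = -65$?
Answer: $- \frac{1353485964}{293985575} \approx -4.6039$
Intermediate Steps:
$\frac{\left(-85 + 69\right)^{2}}{-47609} + \frac{28396}{W 95} = \frac{\left(-85 + 69\right)^{2}}{-47609} + \frac{28396}{\left(-65\right) 95} = \left(-16\right)^{2} \left(- \frac{1}{47609}\right) + \frac{28396}{-6175} = 256 \left(- \frac{1}{47609}\right) + 28396 \left(- \frac{1}{6175}\right) = - \frac{256}{47609} - \frac{28396}{6175} = - \frac{1353485964}{293985575}$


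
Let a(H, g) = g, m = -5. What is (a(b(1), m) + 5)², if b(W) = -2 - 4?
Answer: 0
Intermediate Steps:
b(W) = -6
(a(b(1), m) + 5)² = (-5 + 5)² = 0² = 0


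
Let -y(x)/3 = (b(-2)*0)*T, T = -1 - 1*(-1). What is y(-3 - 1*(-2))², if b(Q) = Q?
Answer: 0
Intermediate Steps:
T = 0 (T = -1 + 1 = 0)
y(x) = 0 (y(x) = -3*(-2*0)*0 = -0*0 = -3*0 = 0)
y(-3 - 1*(-2))² = 0² = 0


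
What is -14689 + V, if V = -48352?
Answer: -63041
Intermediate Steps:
-14689 + V = -14689 - 48352 = -63041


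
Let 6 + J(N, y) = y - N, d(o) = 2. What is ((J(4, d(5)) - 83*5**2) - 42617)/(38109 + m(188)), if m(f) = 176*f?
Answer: -44700/71197 ≈ -0.62784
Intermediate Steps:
J(N, y) = -6 + y - N (J(N, y) = -6 + (y - N) = -6 + y - N)
((J(4, d(5)) - 83*5**2) - 42617)/(38109 + m(188)) = (((-6 + 2 - 1*4) - 83*5**2) - 42617)/(38109 + 176*188) = (((-6 + 2 - 4) - 83*25) - 42617)/(38109 + 33088) = ((-8 - 2075) - 42617)/71197 = (-2083 - 42617)*(1/71197) = -44700*1/71197 = -44700/71197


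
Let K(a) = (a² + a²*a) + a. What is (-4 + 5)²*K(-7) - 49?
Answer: -350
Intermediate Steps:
K(a) = a + a² + a³ (K(a) = (a² + a³) + a = a + a² + a³)
(-4 + 5)²*K(-7) - 49 = (-4 + 5)²*(-7*(1 - 7 + (-7)²)) - 49 = 1²*(-7*(1 - 7 + 49)) - 49 = 1*(-7*43) - 49 = 1*(-301) - 49 = -301 - 49 = -350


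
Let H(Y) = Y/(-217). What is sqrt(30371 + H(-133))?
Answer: 4*sqrt(1824195)/31 ≈ 174.27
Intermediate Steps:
H(Y) = -Y/217 (H(Y) = Y*(-1/217) = -Y/217)
sqrt(30371 + H(-133)) = sqrt(30371 - 1/217*(-133)) = sqrt(30371 + 19/31) = sqrt(941520/31) = 4*sqrt(1824195)/31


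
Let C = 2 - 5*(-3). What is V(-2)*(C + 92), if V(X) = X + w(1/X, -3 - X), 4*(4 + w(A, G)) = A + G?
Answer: -5559/8 ≈ -694.88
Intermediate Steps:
C = 17 (C = 2 + 15 = 17)
w(A, G) = -4 + A/4 + G/4 (w(A, G) = -4 + (A + G)/4 = -4 + (A/4 + G/4) = -4 + A/4 + G/4)
V(X) = -19/4 + 1/(4*X) + 3*X/4 (V(X) = X + (-4 + 1/(4*X) + (-3 - X)/4) = X + (-4 + 1/(4*X) + (-¾ - X/4)) = X + (-19/4 - X/4 + 1/(4*X)) = -19/4 + 1/(4*X) + 3*X/4)
V(-2)*(C + 92) = ((¼)*(1 - 2*(-19 + 3*(-2)))/(-2))*(17 + 92) = ((¼)*(-½)*(1 - 2*(-19 - 6)))*109 = ((¼)*(-½)*(1 - 2*(-25)))*109 = ((¼)*(-½)*(1 + 50))*109 = ((¼)*(-½)*51)*109 = -51/8*109 = -5559/8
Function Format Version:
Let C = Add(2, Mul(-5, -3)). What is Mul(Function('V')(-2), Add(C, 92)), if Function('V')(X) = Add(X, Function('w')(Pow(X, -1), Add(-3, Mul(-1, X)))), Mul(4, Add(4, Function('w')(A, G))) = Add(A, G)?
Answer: Rational(-5559, 8) ≈ -694.88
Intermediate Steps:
C = 17 (C = Add(2, 15) = 17)
Function('w')(A, G) = Add(-4, Mul(Rational(1, 4), A), Mul(Rational(1, 4), G)) (Function('w')(A, G) = Add(-4, Mul(Rational(1, 4), Add(A, G))) = Add(-4, Add(Mul(Rational(1, 4), A), Mul(Rational(1, 4), G))) = Add(-4, Mul(Rational(1, 4), A), Mul(Rational(1, 4), G)))
Function('V')(X) = Add(Rational(-19, 4), Mul(Rational(1, 4), Pow(X, -1)), Mul(Rational(3, 4), X)) (Function('V')(X) = Add(X, Add(-4, Mul(Rational(1, 4), Pow(X, -1)), Mul(Rational(1, 4), Add(-3, Mul(-1, X))))) = Add(X, Add(-4, Mul(Rational(1, 4), Pow(X, -1)), Add(Rational(-3, 4), Mul(Rational(-1, 4), X)))) = Add(X, Add(Rational(-19, 4), Mul(Rational(-1, 4), X), Mul(Rational(1, 4), Pow(X, -1)))) = Add(Rational(-19, 4), Mul(Rational(1, 4), Pow(X, -1)), Mul(Rational(3, 4), X)))
Mul(Function('V')(-2), Add(C, 92)) = Mul(Mul(Rational(1, 4), Pow(-2, -1), Add(1, Mul(-2, Add(-19, Mul(3, -2))))), Add(17, 92)) = Mul(Mul(Rational(1, 4), Rational(-1, 2), Add(1, Mul(-2, Add(-19, -6)))), 109) = Mul(Mul(Rational(1, 4), Rational(-1, 2), Add(1, Mul(-2, -25))), 109) = Mul(Mul(Rational(1, 4), Rational(-1, 2), Add(1, 50)), 109) = Mul(Mul(Rational(1, 4), Rational(-1, 2), 51), 109) = Mul(Rational(-51, 8), 109) = Rational(-5559, 8)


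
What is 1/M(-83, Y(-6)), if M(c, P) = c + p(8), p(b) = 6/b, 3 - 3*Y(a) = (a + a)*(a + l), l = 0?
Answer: -4/329 ≈ -0.012158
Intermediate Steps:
Y(a) = 1 - 2*a²/3 (Y(a) = 1 - (a + a)*(a + 0)/3 = 1 - 2*a*a/3 = 1 - 2*a²/3)
M(c, P) = ¾ + c (M(c, P) = c + 6/8 = c + 6*(⅛) = c + ¾ = ¾ + c)
1/M(-83, Y(-6)) = 1/(¾ - 83) = 1/(-329/4) = -4/329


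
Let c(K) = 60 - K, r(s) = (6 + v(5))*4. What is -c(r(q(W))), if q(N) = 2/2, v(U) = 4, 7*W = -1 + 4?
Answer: -20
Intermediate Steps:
W = 3/7 (W = (-1 + 4)/7 = (⅐)*3 = 3/7 ≈ 0.42857)
q(N) = 1 (q(N) = 2*(½) = 1)
r(s) = 40 (r(s) = (6 + 4)*4 = 10*4 = 40)
-c(r(q(W))) = -(60 - 1*40) = -(60 - 40) = -1*20 = -20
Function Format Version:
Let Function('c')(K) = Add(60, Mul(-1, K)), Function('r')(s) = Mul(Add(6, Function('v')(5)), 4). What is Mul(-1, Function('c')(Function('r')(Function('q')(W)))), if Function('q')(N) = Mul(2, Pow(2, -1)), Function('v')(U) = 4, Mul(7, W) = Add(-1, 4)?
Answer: -20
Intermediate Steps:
W = Rational(3, 7) (W = Mul(Rational(1, 7), Add(-1, 4)) = Mul(Rational(1, 7), 3) = Rational(3, 7) ≈ 0.42857)
Function('q')(N) = 1 (Function('q')(N) = Mul(2, Rational(1, 2)) = 1)
Function('r')(s) = 40 (Function('r')(s) = Mul(Add(6, 4), 4) = Mul(10, 4) = 40)
Mul(-1, Function('c')(Function('r')(Function('q')(W)))) = Mul(-1, Add(60, Mul(-1, 40))) = Mul(-1, Add(60, -40)) = Mul(-1, 20) = -20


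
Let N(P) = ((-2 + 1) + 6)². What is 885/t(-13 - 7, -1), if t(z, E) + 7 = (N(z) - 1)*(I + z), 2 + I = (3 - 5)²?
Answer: -885/439 ≈ -2.0159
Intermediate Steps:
N(P) = 25 (N(P) = (-1 + 6)² = 5² = 25)
I = 2 (I = -2 + (3 - 5)² = -2 + (-2)² = -2 + 4 = 2)
t(z, E) = 41 + 24*z (t(z, E) = -7 + (25 - 1)*(2 + z) = -7 + 24*(2 + z) = -7 + (48 + 24*z) = 41 + 24*z)
885/t(-13 - 7, -1) = 885/(41 + 24*(-13 - 7)) = 885/(41 + 24*(-20)) = 885/(41 - 480) = 885/(-439) = 885*(-1/439) = -885/439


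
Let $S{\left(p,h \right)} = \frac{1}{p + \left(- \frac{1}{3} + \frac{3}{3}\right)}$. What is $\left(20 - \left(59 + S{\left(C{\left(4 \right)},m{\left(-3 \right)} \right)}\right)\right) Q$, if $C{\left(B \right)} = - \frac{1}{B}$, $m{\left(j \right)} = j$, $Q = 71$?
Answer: $- \frac{14697}{5} \approx -2939.4$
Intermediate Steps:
$S{\left(p,h \right)} = \frac{1}{\frac{2}{3} + p}$ ($S{\left(p,h \right)} = \frac{1}{p + \left(\left(-1\right) \frac{1}{3} + 3 \cdot \frac{1}{3}\right)} = \frac{1}{p + \left(- \frac{1}{3} + 1\right)} = \frac{1}{p + \frac{2}{3}} = \frac{1}{\frac{2}{3} + p}$)
$\left(20 - \left(59 + S{\left(C{\left(4 \right)},m{\left(-3 \right)} \right)}\right)\right) Q = \left(20 - \left(59 + \frac{3}{2 + 3 \left(- \frac{1}{4}\right)}\right)\right) 71 = \left(20 - \left(59 + \frac{3}{2 - \frac{3}{4}}\right)\right) 71 = \left(20 - \left(59 + \frac{3}{\frac{5}{4}}\right)\right) 71 = \left(20 - \left(59 + 3 \cdot \frac{4}{5}\right)\right) 71 = \left(20 - \frac{307}{5}\right) 71 = \left(- \frac{207}{5}\right) 71 = - \frac{14697}{5}$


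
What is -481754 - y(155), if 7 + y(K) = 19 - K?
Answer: -481611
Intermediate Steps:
y(K) = 12 - K (y(K) = -7 + (19 - K) = 12 - K)
-481754 - y(155) = -481754 - (12 - 1*155) = -481754 - (12 - 155) = -481754 - 1*(-143) = -481754 + 143 = -481611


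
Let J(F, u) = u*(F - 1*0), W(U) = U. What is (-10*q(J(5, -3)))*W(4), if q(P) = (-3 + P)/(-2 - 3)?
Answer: -144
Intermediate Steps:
J(F, u) = F*u (J(F, u) = u*(F + 0) = u*F = F*u)
q(P) = ⅗ - P/5 (q(P) = (-3 + P)/(-5) = (-3 + P)*(-⅕) = ⅗ - P/5)
(-10*q(J(5, -3)))*W(4) = -10*(⅗ - (-3))*4 = -10*(⅗ - ⅕*(-15))*4 = -10*(⅗ + 3)*4 = -10*18/5*4 = -36*4 = -144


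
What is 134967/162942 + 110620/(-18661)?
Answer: -5168674951/1013553554 ≈ -5.0996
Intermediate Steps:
134967/162942 + 110620/(-18661) = 134967*(1/162942) + 110620*(-1/18661) = 44989/54314 - 110620/18661 = -5168674951/1013553554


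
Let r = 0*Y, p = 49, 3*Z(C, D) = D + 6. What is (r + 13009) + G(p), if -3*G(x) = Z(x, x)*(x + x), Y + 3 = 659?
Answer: 111691/9 ≈ 12410.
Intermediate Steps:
Z(C, D) = 2 + D/3 (Z(C, D) = (D + 6)/3 = (6 + D)/3 = 2 + D/3)
Y = 656 (Y = -3 + 659 = 656)
G(x) = -2*x*(2 + x/3)/3 (G(x) = -(2 + x/3)*(x + x)/3 = -(2 + x/3)*2*x/3 = -2*x*(2 + x/3)/3)
r = 0 (r = 0*656 = 0)
(r + 13009) + G(p) = (0 + 13009) - 2/9*49*(6 + 49) = 13009 - 2/9*49*55 = 13009 - 5390/9 = 111691/9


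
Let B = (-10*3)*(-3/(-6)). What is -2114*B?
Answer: 31710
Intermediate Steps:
B = -15 (B = -(-90)*(-1)/6 = -30*½ = -15)
-2114*B = -2114*(-15) = 31710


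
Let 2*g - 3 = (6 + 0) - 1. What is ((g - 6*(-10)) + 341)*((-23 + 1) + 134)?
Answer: 45360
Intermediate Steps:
g = 4 (g = 3/2 + ((6 + 0) - 1)/2 = 3/2 + (6 - 1)/2 = 3/2 + (½)*5 = 3/2 + 5/2 = 4)
((g - 6*(-10)) + 341)*((-23 + 1) + 134) = ((4 - 6*(-10)) + 341)*((-23 + 1) + 134) = ((4 + 60) + 341)*(-22 + 134) = (64 + 341)*112 = 405*112 = 45360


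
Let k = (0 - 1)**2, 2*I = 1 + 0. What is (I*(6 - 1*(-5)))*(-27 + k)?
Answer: -143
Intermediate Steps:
I = 1/2 (I = (1 + 0)/2 = (1/2)*1 = 1/2 ≈ 0.50000)
k = 1 (k = (-1)**2 = 1)
(I*(6 - 1*(-5)))*(-27 + k) = ((6 - 1*(-5))/2)*(-27 + 1) = ((6 + 5)/2)*(-26) = ((1/2)*11)*(-26) = (11/2)*(-26) = -143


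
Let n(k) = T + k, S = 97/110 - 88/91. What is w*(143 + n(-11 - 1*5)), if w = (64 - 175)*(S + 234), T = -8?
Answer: -4418385969/1430 ≈ -3.0898e+6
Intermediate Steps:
S = -853/10010 (S = 97*(1/110) - 88*1/91 = 97/110 - 88/91 = -853/10010 ≈ -0.085215)
w = -259905057/10010 (w = (64 - 175)*(-853/10010 + 234) = -111*2341487/10010 = -259905057/10010 ≈ -25965.)
n(k) = -8 + k
w*(143 + n(-11 - 1*5)) = -259905057*(143 + (-8 + (-11 - 1*5)))/10010 = -259905057*(143 + (-8 + (-11 - 5)))/10010 = -259905057*(143 + (-8 - 16))/10010 = -259905057*(143 - 24)/10010 = -259905057/10010*119 = -4418385969/1430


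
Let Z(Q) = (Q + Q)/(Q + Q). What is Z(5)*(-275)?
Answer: -275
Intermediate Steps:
Z(Q) = 1 (Z(Q) = (2*Q)/((2*Q)) = (2*Q)*(1/(2*Q)) = 1)
Z(5)*(-275) = 1*(-275) = -275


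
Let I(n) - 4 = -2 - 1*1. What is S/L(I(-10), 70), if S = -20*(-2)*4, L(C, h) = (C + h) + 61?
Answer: 40/33 ≈ 1.2121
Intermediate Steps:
I(n) = 1 (I(n) = 4 + (-2 - 1*1) = 4 + (-2 - 1) = 4 - 3 = 1)
L(C, h) = 61 + C + h
S = 160 (S = 40*4 = 160)
S/L(I(-10), 70) = 160/(61 + 1 + 70) = 160/132 = 160*(1/132) = 40/33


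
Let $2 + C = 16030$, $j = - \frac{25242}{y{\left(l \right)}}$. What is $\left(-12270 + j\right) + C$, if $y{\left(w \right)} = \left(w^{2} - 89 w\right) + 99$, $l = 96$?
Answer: $\frac{957392}{257} \approx 3725.3$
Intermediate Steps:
$y{\left(w \right)} = 99 + w^{2} - 89 w$
$j = - \frac{8414}{257}$ ($j = - \frac{25242}{99 + 96^{2} - 8544} = - \frac{25242}{99 + 9216 - 8544} = - \frac{25242}{771} = \left(-25242\right) \frac{1}{771} = - \frac{8414}{257} \approx -32.739$)
$C = 16028$ ($C = -2 + 16030 = 16028$)
$\left(-12270 + j\right) + C = \left(-12270 - \frac{8414}{257}\right) + 16028 = - \frac{3161804}{257} + 16028 = \frac{957392}{257}$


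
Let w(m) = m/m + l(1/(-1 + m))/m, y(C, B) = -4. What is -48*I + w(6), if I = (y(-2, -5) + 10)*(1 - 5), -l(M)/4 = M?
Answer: 17293/15 ≈ 1152.9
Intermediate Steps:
l(M) = -4*M
I = -24 (I = (-4 + 10)*(1 - 5) = 6*(-4) = -24)
w(m) = 1 - 4/(m*(-1 + m)) (w(m) = m/m + (-4/(-1 + m))/m = 1 - 4/(m*(-1 + m)))
-48*I + w(6) = -48*(-24) + (-4 + 6*(-1 + 6))/(6*(-1 + 6)) = 1152 + (1/6)*(-4 + 6*5)/5 = 1152 + (1/6)*(1/5)*(-4 + 30) = 1152 + (1/6)*(1/5)*26 = 1152 + 13/15 = 17293/15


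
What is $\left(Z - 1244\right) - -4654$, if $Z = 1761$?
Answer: $5171$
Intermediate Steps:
$\left(Z - 1244\right) - -4654 = \left(1761 - 1244\right) - -4654 = 517 + 4654 = 5171$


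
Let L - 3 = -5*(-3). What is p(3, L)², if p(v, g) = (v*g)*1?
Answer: 2916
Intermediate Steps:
L = 18 (L = 3 - 5*(-3) = 3 + 15 = 18)
p(v, g) = g*v (p(v, g) = (g*v)*1 = g*v)
p(3, L)² = (18*3)² = 54² = 2916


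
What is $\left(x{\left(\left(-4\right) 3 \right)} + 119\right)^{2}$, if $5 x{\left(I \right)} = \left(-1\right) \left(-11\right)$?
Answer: $\frac{367236}{25} \approx 14689.0$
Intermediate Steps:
$x{\left(I \right)} = \frac{11}{5}$ ($x{\left(I \right)} = \frac{\left(-1\right) \left(-11\right)}{5} = \frac{1}{5} \cdot 11 = \frac{11}{5}$)
$\left(x{\left(\left(-4\right) 3 \right)} + 119\right)^{2} = \left(\frac{11}{5} + 119\right)^{2} = \left(\frac{606}{5}\right)^{2} = \frac{367236}{25}$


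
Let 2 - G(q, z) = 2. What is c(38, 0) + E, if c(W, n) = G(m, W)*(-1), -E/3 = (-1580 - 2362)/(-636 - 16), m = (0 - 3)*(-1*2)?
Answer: -5913/326 ≈ -18.138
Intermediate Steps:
m = 6 (m = -3*(-2) = 6)
G(q, z) = 0 (G(q, z) = 2 - 1*2 = 2 - 2 = 0)
E = -5913/326 (E = -3*(-1580 - 2362)/(-636 - 16) = -(-11826)/(-652) = -(-11826)*(-1)/652 = -3*1971/326 = -5913/326 ≈ -18.138)
c(W, n) = 0 (c(W, n) = 0*(-1) = 0)
c(38, 0) + E = 0 - 5913/326 = -5913/326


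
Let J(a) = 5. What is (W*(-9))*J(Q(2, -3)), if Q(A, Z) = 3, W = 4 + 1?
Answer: -225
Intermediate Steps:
W = 5
(W*(-9))*J(Q(2, -3)) = (5*(-9))*5 = -45*5 = -225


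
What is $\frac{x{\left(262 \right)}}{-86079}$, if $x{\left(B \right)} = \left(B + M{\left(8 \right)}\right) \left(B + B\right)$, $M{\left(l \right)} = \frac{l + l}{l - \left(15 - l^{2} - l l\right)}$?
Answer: $- \frac{16620232}{10415559} \approx -1.5957$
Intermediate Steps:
$M{\left(l \right)} = \frac{2 l}{-15 + l + 2 l^{2}}$ ($M{\left(l \right)} = \frac{2 l}{l + \left(\left(l^{2} + l^{2}\right) - 15\right)} = \frac{2 l}{l + \left(2 l^{2} - 15\right)} = \frac{2 l}{l + \left(-15 + 2 l^{2}\right)} = \frac{2 l}{-15 + l + 2 l^{2}}$)
$x{\left(B \right)} = 2 B \left(\frac{16}{121} + B\right)$ ($x{\left(B \right)} = \left(B + 2 \cdot 8 \frac{1}{-15 + 8 + 2 \cdot 8^{2}}\right) \left(B + B\right) = \left(B + 2 \cdot 8 \frac{1}{-15 + 8 + 2 \cdot 64}\right) 2 B = \left(B + 2 \cdot 8 \frac{1}{-15 + 8 + 128}\right) 2 B = \left(B + 2 \cdot 8 \cdot \frac{1}{121}\right) 2 B = \left(B + \frac{16}{121}\right) 2 B = \left(\frac{16}{121} + B\right) 2 B = 2 B \left(\frac{16}{121} + B\right)$)
$\frac{x{\left(262 \right)}}{-86079} = \frac{\frac{2}{121} \cdot 262 \left(16 + 121 \cdot 262\right)}{-86079} = \frac{2}{121} \cdot 262 \left(16 + 31702\right) \left(- \frac{1}{86079}\right) = \frac{2}{121} \cdot 262 \cdot 31718 \left(- \frac{1}{86079}\right) = \frac{16620232}{121} \left(- \frac{1}{86079}\right) = - \frac{16620232}{10415559}$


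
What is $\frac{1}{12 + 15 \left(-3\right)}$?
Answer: $- \frac{1}{33} \approx -0.030303$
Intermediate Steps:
$\frac{1}{12 + 15 \left(-3\right)} = \frac{1}{12 - 45} = \frac{1}{-33} = - \frac{1}{33}$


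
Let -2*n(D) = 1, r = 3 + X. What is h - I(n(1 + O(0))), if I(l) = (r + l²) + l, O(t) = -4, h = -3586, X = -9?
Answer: -14319/4 ≈ -3579.8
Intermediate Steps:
r = -6 (r = 3 - 9 = -6)
n(D) = -½ (n(D) = -½*1 = -½)
I(l) = -6 + l + l² (I(l) = (-6 + l²) + l = -6 + l + l²)
h - I(n(1 + O(0))) = -3586 - (-6 - ½ + (-½)²) = -3586 - (-6 - ½ + ¼) = -3586 - 1*(-25/4) = -3586 + 25/4 = -14319/4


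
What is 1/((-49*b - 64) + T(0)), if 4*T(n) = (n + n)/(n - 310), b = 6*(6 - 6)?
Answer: -1/64 ≈ -0.015625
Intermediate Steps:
b = 0 (b = 6*0 = 0)
T(n) = n/(2*(-310 + n)) (T(n) = ((n + n)/(n - 310))/4 = ((2*n)/(-310 + n))/4 = (2*n/(-310 + n))/4 = n/(2*(-310 + n)))
1/((-49*b - 64) + T(0)) = 1/((-49*0 - 64) + (½)*0/(-310 + 0)) = 1/((0 - 64) + (½)*0/(-310)) = 1/(-64 + (½)*0*(-1/310)) = 1/(-64 + 0) = 1/(-64) = -1/64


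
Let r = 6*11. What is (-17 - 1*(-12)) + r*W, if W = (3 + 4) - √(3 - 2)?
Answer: 391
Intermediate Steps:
r = 66
W = 6 (W = 7 - √1 = 7 - 1*1 = 7 - 1 = 6)
(-17 - 1*(-12)) + r*W = (-17 - 1*(-12)) + 66*6 = (-17 + 12) + 396 = -5 + 396 = 391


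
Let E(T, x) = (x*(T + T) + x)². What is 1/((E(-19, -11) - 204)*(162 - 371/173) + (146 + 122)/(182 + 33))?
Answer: 37195/983707063489 ≈ 3.7811e-8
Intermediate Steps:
E(T, x) = (x + 2*T*x)² (E(T, x) = (x*(2*T) + x)² = (2*T*x + x)² = (x + 2*T*x)²)
1/((E(-19, -11) - 204)*(162 - 371/173) + (146 + 122)/(182 + 33)) = 1/(((-11)²*(1 + 2*(-19))² - 204)*(162 - 371/173) + (146 + 122)/(182 + 33)) = 1/((121*(1 - 38)² - 204)*(162 - 371*1/173) + 268/215) = 1/((121*(-37)² - 204)*(162 - 371/173) + 268*(1/215)) = 1/((121*1369 - 204)*(27655/173) + 268/215) = 1/((165649 - 204)*(27655/173) + 268/215) = 1/(165445*(27655/173) + 268/215) = 1/(4575381475/173 + 268/215) = 1/(983707063489/37195) = 37195/983707063489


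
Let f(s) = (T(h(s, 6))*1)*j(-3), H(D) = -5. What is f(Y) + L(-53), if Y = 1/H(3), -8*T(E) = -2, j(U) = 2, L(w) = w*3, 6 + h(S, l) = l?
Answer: -317/2 ≈ -158.50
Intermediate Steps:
h(S, l) = -6 + l
L(w) = 3*w
T(E) = ¼ (T(E) = -⅛*(-2) = ¼)
Y = -⅕ (Y = 1/(-5) = -⅕ ≈ -0.20000)
f(s) = ½ (f(s) = ((¼)*1)*2 = (¼)*2 = ½)
f(Y) + L(-53) = ½ + 3*(-53) = ½ - 159 = -317/2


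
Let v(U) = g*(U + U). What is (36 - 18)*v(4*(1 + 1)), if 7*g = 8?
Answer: 2304/7 ≈ 329.14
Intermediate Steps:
g = 8/7 (g = (⅐)*8 = 8/7 ≈ 1.1429)
v(U) = 16*U/7 (v(U) = 8*(U + U)/7 = 8*(2*U)/7 = 16*U/7)
(36 - 18)*v(4*(1 + 1)) = (36 - 18)*(16*(4*(1 + 1))/7) = 18*(16*(4*2)/7) = 18*((16/7)*8) = 18*(128/7) = 2304/7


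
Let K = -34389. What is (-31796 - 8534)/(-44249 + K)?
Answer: 20165/39319 ≈ 0.51286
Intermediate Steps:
(-31796 - 8534)/(-44249 + K) = (-31796 - 8534)/(-44249 - 34389) = -40330/(-78638) = -40330*(-1/78638) = 20165/39319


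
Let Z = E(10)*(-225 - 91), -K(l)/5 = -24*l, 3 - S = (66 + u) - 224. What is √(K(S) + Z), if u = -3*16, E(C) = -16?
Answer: 2*√7534 ≈ 173.60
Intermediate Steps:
u = -48
S = 209 (S = 3 - ((66 - 48) - 224) = 3 - (18 - 224) = 3 - 1*(-206) = 3 + 206 = 209)
K(l) = 120*l (K(l) = -(-120)*l = 120*l)
Z = 5056 (Z = -16*(-225 - 91) = -16*(-316) = 5056)
√(K(S) + Z) = √(120*209 + 5056) = √(25080 + 5056) = √30136 = 2*√7534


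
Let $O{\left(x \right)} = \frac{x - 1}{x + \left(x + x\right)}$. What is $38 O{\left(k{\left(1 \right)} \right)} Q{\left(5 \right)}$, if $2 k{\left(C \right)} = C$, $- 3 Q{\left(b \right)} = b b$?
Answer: $\frac{950}{9} \approx 105.56$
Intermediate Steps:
$Q{\left(b \right)} = - \frac{b^{2}}{3}$ ($Q{\left(b \right)} = - \frac{b b}{3} = - \frac{b^{2}}{3}$)
$k{\left(C \right)} = \frac{C}{2}$
$O{\left(x \right)} = \frac{-1 + x}{3 x}$ ($O{\left(x \right)} = \frac{-1 + x}{x + 2 x} = \frac{-1 + x}{3 x}$)
$38 O{\left(k{\left(1 \right)} \right)} Q{\left(5 \right)} = 38 \frac{-1 + \frac{1}{2} \cdot 1}{3 \cdot \frac{1}{2} \cdot 1} \left(- \frac{5^{2}}{3}\right) = 38 \frac{\frac{1}{\frac{1}{2}} \left(-1 + \frac{1}{2}\right)}{3} \left(\left(- \frac{1}{3}\right) 25\right) = 38 \cdot \frac{1}{3} \cdot 2 \left(- \frac{1}{2}\right) \left(- \frac{25}{3}\right) = 38 \left(- \frac{1}{3}\right) \left(- \frac{25}{3}\right) = \left(- \frac{38}{3}\right) \left(- \frac{25}{3}\right) = \frac{950}{9}$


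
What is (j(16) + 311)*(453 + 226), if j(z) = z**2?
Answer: 384993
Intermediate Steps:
(j(16) + 311)*(453 + 226) = (16**2 + 311)*(453 + 226) = (256 + 311)*679 = 567*679 = 384993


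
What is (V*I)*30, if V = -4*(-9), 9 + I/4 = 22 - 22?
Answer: -38880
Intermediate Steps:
I = -36 (I = -36 + 4*(22 - 22) = -36 + 4*0 = -36 + 0 = -36)
V = 36
(V*I)*30 = (36*(-36))*30 = -1296*30 = -38880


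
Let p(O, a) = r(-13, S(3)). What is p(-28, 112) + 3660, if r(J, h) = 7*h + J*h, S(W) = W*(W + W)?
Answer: 3552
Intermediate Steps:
S(W) = 2*W² (S(W) = W*(2*W) = 2*W²)
p(O, a) = -108 (p(O, a) = (2*3²)*(7 - 13) = (2*9)*(-6) = 18*(-6) = -108)
p(-28, 112) + 3660 = -108 + 3660 = 3552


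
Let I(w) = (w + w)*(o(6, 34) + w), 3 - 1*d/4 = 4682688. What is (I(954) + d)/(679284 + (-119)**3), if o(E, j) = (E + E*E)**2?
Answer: 13544796/1005875 ≈ 13.466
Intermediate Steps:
d = -18730740 (d = 12 - 4*4682688 = 12 - 18730752 = -18730740)
o(E, j) = (E + E**2)**2
I(w) = 2*w*(1764 + w) (I(w) = (w + w)*(6**2*(1 + 6)**2 + w) = (2*w)*(36*7**2 + w) = (2*w)*(36*49 + w) = (2*w)*(1764 + w) = 2*w*(1764 + w))
(I(954) + d)/(679284 + (-119)**3) = (2*954*(1764 + 954) - 18730740)/(679284 + (-119)**3) = (2*954*2718 - 18730740)/(679284 - 1685159) = (5185944 - 18730740)/(-1005875) = -13544796*(-1/1005875) = 13544796/1005875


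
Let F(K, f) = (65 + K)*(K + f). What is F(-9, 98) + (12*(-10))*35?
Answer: 784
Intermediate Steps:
F(-9, 98) + (12*(-10))*35 = ((-9)² + 65*(-9) + 65*98 - 9*98) + (12*(-10))*35 = (81 - 585 + 6370 - 882) - 120*35 = 4984 - 4200 = 784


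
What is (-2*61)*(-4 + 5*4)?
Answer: -1952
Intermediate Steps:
(-2*61)*(-4 + 5*4) = -122*(-4 + 20) = -122*16 = -1952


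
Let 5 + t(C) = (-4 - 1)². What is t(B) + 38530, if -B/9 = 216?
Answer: 38550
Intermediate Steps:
B = -1944 (B = -9*216 = -1944)
t(C) = 20 (t(C) = -5 + (-4 - 1)² = -5 + (-5)² = -5 + 25 = 20)
t(B) + 38530 = 20 + 38530 = 38550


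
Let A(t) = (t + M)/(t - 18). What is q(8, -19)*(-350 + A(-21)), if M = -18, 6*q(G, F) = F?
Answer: 6631/6 ≈ 1105.2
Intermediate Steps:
q(G, F) = F/6
A(t) = 1 (A(t) = (t - 18)/(t - 18) = (-18 + t)/(-18 + t) = 1)
q(8, -19)*(-350 + A(-21)) = ((1/6)*(-19))*(-350 + 1) = -19/6*(-349) = 6631/6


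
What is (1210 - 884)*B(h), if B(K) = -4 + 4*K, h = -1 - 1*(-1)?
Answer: -1304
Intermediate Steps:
h = 0 (h = -1 + 1 = 0)
(1210 - 884)*B(h) = (1210 - 884)*(-4 + 4*0) = 326*(-4 + 0) = 326*(-4) = -1304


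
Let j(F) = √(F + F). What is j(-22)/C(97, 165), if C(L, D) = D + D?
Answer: I*√11/165 ≈ 0.020101*I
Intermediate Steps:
C(L, D) = 2*D
j(F) = √2*√F (j(F) = √(2*F) = √2*√F)
j(-22)/C(97, 165) = (√2*√(-22))/((2*165)) = (√2*(I*√22))/330 = (2*I*√11)*(1/330) = I*√11/165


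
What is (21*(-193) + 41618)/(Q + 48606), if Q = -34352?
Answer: 37565/14254 ≈ 2.6354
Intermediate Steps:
(21*(-193) + 41618)/(Q + 48606) = (21*(-193) + 41618)/(-34352 + 48606) = (-4053 + 41618)/14254 = 37565*(1/14254) = 37565/14254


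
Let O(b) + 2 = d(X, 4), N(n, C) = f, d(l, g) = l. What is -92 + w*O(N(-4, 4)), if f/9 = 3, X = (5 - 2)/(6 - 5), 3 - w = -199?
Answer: 110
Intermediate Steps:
w = 202 (w = 3 - 1*(-199) = 3 + 199 = 202)
X = 3 (X = 3/1 = 3*1 = 3)
f = 27 (f = 9*3 = 27)
N(n, C) = 27
O(b) = 1 (O(b) = -2 + 3 = 1)
-92 + w*O(N(-4, 4)) = -92 + 202*1 = -92 + 202 = 110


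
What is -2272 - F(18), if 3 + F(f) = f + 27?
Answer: -2314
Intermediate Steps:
F(f) = 24 + f (F(f) = -3 + (f + 27) = -3 + (27 + f) = 24 + f)
-2272 - F(18) = -2272 - (24 + 18) = -2272 - 1*42 = -2272 - 42 = -2314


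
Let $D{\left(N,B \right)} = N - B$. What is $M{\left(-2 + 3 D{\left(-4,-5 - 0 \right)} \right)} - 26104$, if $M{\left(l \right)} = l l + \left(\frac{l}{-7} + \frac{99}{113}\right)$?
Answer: $- \frac{20646893}{791} \approx -26102.0$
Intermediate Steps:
$M{\left(l \right)} = \frac{99}{113} + l^{2} - \frac{l}{7}$ ($M{\left(l \right)} = l^{2} + \left(l \left(- \frac{1}{7}\right) + 99 \cdot \frac{1}{113}\right) = l^{2} - \left(- \frac{99}{113} + \frac{l}{7}\right) = \frac{99}{113} + l^{2} - \frac{l}{7}$)
$M{\left(-2 + 3 D{\left(-4,-5 - 0 \right)} \right)} - 26104 = \left(\frac{99}{113} + \left(-2 + 3 \left(-4 - \left(-5 - 0\right)\right)\right)^{2} - \frac{-2 + 3 \left(-4 - \left(-5 - 0\right)\right)}{7}\right) - 26104 = \left(\frac{99}{113} + \left(-2 + 3 \left(-4 - \left(-5 + 0\right)\right)\right)^{2} - \frac{-2 + 3 \left(-4 - \left(-5 + 0\right)\right)}{7}\right) - 26104 = \left(\frac{99}{113} + \left(-2 + 3 \left(-4 - -5\right)\right)^{2} - \frac{-2 + 3 \left(-4 - -5\right)}{7}\right) - 26104 = \left(\frac{99}{113} + \left(-2 + 3 \left(-4 + 5\right)\right)^{2} - \frac{-2 + 3 \left(-4 + 5\right)}{7}\right) - 26104 = \left(\frac{99}{113} + \left(-2 + 3 \cdot 1\right)^{2} - \frac{-2 + 3 \cdot 1}{7}\right) - 26104 = \left(\frac{99}{113} + \left(-2 + 3\right)^{2} - \frac{-2 + 3}{7}\right) - 26104 = \left(\frac{99}{113} + 1^{2} - \frac{1}{7}\right) - 26104 = \left(\frac{99}{113} + 1 - \frac{1}{7}\right) - 26104 = \frac{1371}{791} - 26104 = - \frac{20646893}{791}$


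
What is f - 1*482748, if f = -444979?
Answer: -927727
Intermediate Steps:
f - 1*482748 = -444979 - 1*482748 = -444979 - 482748 = -927727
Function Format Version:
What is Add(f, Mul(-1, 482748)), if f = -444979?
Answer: -927727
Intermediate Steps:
Add(f, Mul(-1, 482748)) = Add(-444979, Mul(-1, 482748)) = Add(-444979, -482748) = -927727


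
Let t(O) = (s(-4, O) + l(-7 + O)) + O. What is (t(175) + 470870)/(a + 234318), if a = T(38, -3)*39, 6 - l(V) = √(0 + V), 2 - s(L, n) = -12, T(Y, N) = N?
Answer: 471065/234201 - 2*√42/234201 ≈ 2.0113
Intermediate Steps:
s(L, n) = 14 (s(L, n) = 2 - 1*(-12) = 2 + 12 = 14)
l(V) = 6 - √V (l(V) = 6 - √(0 + V) = 6 - √V)
t(O) = 20 + O - √(-7 + O) (t(O) = (14 + (6 - √(-7 + O))) + O = (20 - √(-7 + O)) + O = 20 + O - √(-7 + O))
a = -117 (a = -3*39 = -117)
(t(175) + 470870)/(a + 234318) = ((20 + 175 - √(-7 + 175)) + 470870)/(-117 + 234318) = ((20 + 175 - √168) + 470870)/234201 = ((20 + 175 - 2*√42) + 470870)*(1/234201) = ((195 - 2*√42) + 470870)*(1/234201) = (471065 - 2*√42)*(1/234201) = 471065/234201 - 2*√42/234201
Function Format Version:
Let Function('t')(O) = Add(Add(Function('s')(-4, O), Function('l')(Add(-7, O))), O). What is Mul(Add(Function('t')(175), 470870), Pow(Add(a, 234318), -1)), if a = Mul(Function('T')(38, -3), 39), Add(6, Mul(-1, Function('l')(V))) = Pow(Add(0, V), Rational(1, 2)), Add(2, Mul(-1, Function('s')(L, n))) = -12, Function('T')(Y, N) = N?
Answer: Add(Rational(471065, 234201), Mul(Rational(-2, 234201), Pow(42, Rational(1, 2)))) ≈ 2.0113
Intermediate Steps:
Function('s')(L, n) = 14 (Function('s')(L, n) = Add(2, Mul(-1, -12)) = Add(2, 12) = 14)
Function('l')(V) = Add(6, Mul(-1, Pow(V, Rational(1, 2)))) (Function('l')(V) = Add(6, Mul(-1, Pow(Add(0, V), Rational(1, 2)))) = Add(6, Mul(-1, Pow(V, Rational(1, 2)))))
Function('t')(O) = Add(20, O, Mul(-1, Pow(Add(-7, O), Rational(1, 2)))) (Function('t')(O) = Add(Add(14, Add(6, Mul(-1, Pow(Add(-7, O), Rational(1, 2))))), O) = Add(Add(20, Mul(-1, Pow(Add(-7, O), Rational(1, 2)))), O) = Add(20, O, Mul(-1, Pow(Add(-7, O), Rational(1, 2)))))
a = -117 (a = Mul(-3, 39) = -117)
Mul(Add(Function('t')(175), 470870), Pow(Add(a, 234318), -1)) = Mul(Add(Add(20, 175, Mul(-1, Pow(Add(-7, 175), Rational(1, 2)))), 470870), Pow(Add(-117, 234318), -1)) = Mul(Add(Add(20, 175, Mul(-1, Pow(168, Rational(1, 2)))), 470870), Pow(234201, -1)) = Mul(Add(Add(20, 175, Mul(-1, Mul(2, Pow(42, Rational(1, 2))))), 470870), Rational(1, 234201)) = Mul(Add(Add(20, 175, Mul(-2, Pow(42, Rational(1, 2)))), 470870), Rational(1, 234201)) = Mul(Add(Add(195, Mul(-2, Pow(42, Rational(1, 2)))), 470870), Rational(1, 234201)) = Mul(Add(471065, Mul(-2, Pow(42, Rational(1, 2)))), Rational(1, 234201)) = Add(Rational(471065, 234201), Mul(Rational(-2, 234201), Pow(42, Rational(1, 2))))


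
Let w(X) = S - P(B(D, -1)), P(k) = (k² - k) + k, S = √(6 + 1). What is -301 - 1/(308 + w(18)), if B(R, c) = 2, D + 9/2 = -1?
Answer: -27815413/92409 + √7/92409 ≈ -301.00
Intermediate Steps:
D = -11/2 (D = -9/2 - 1 = -11/2 ≈ -5.5000)
S = √7 ≈ 2.6458
P(k) = k²
w(X) = -4 + √7 (w(X) = √7 - 1*2² = √7 - 1*4 = √7 - 4 = -4 + √7)
-301 - 1/(308 + w(18)) = -301 - 1/(308 + (-4 + √7)) = -301 - 1/(304 + √7)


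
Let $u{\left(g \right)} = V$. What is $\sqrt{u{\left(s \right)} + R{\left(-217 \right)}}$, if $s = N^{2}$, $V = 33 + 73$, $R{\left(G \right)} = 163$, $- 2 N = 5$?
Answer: $\sqrt{269} \approx 16.401$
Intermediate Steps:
$N = - \frac{5}{2}$ ($N = \left(- \frac{1}{2}\right) 5 = - \frac{5}{2} \approx -2.5$)
$V = 106$
$s = \frac{25}{4}$ ($s = \left(- \frac{5}{2}\right)^{2} = \frac{25}{4} \approx 6.25$)
$u{\left(g \right)} = 106$
$\sqrt{u{\left(s \right)} + R{\left(-217 \right)}} = \sqrt{106 + 163} = \sqrt{269}$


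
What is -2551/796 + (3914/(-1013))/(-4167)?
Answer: -10765091677/3360052116 ≈ -3.2038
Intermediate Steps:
-2551/796 + (3914/(-1013))/(-4167) = -2551*1/796 + (3914*(-1/1013))*(-1/4167) = -2551/796 - 3914/1013*(-1/4167) = -2551/796 + 3914/4221171 = -10765091677/3360052116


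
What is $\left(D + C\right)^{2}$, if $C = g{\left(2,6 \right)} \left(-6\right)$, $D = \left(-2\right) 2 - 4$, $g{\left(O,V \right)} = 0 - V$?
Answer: $784$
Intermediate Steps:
$g{\left(O,V \right)} = - V$
$D = -8$ ($D = -4 - 4 = -8$)
$C = 36$ ($C = \left(-1\right) 6 \left(-6\right) = \left(-6\right) \left(-6\right) = 36$)
$\left(D + C\right)^{2} = \left(-8 + 36\right)^{2} = 28^{2} = 784$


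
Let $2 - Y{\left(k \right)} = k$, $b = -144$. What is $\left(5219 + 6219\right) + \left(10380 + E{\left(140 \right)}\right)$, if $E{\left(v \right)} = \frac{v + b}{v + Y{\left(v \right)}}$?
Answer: $21816$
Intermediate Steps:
$Y{\left(k \right)} = 2 - k$
$E{\left(v \right)} = -72 + \frac{v}{2}$ ($E{\left(v \right)} = \frac{v - 144}{v - \left(-2 + v\right)} = \frac{-144 + v}{2} = \left(-144 + v\right) \frac{1}{2} = -72 + \frac{v}{2}$)
$\left(5219 + 6219\right) + \left(10380 + E{\left(140 \right)}\right) = \left(5219 + 6219\right) + \left(10380 + \left(-72 + \frac{1}{2} \cdot 140\right)\right) = 11438 + \left(10380 + \left(-72 + 70\right)\right) = 11438 + \left(10380 - 2\right) = 11438 + 10378 = 21816$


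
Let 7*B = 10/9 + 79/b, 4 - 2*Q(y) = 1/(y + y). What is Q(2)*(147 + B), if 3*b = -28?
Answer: 1287275/4704 ≈ 273.66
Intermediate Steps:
b = -28/3 (b = (1/3)*(-28) = -28/3 ≈ -9.3333)
Q(y) = 2 - 1/(4*y) (Q(y) = 2 - 1/(2*(y + y)) = 2 - 1/(2*y)/2 = 2 - 1/(4*y))
B = -1853/1764 (B = (10/9 + 79/(-28/3))/7 = (10*(1/9) + 79*(-3/28))/7 = (10/9 - 237/28)/7 = (1/7)*(-1853/252) = -1853/1764 ≈ -1.0505)
Q(2)*(147 + B) = (2 - 1/4/2)*(147 - 1853/1764) = (2 - 1/4*1/2)*(257455/1764) = (2 - 1/8)*(257455/1764) = (15/8)*(257455/1764) = 1287275/4704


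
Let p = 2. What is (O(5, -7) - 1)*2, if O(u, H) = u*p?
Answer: 18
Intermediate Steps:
O(u, H) = 2*u (O(u, H) = u*2 = 2*u)
(O(5, -7) - 1)*2 = (2*5 - 1)*2 = (10 - 1)*2 = 9*2 = 18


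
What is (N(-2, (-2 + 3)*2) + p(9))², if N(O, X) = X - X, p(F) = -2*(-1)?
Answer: 4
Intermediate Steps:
p(F) = 2
N(O, X) = 0
(N(-2, (-2 + 3)*2) + p(9))² = (0 + 2)² = 2² = 4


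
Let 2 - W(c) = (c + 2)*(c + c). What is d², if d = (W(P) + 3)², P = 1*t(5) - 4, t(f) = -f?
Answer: 214358881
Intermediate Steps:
P = -9 (P = 1*(-1*5) - 4 = 1*(-5) - 4 = -5 - 4 = -9)
W(c) = 2 - 2*c*(2 + c) (W(c) = 2 - (c + 2)*(c + c) = 2 - (2 + c)*2*c = 2 - 2*c*(2 + c))
d = 14641 (d = ((2 - 4*(-9) - 2*(-9)²) + 3)² = ((2 + 36 - 2*81) + 3)² = ((2 + 36 - 162) + 3)² = (-124 + 3)² = (-121)² = 14641)
d² = 14641² = 214358881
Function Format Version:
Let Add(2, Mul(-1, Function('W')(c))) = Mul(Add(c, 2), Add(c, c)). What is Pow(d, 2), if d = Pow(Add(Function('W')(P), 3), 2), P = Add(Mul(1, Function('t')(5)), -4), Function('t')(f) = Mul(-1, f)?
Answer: 214358881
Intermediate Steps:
P = -9 (P = Add(Mul(1, Mul(-1, 5)), -4) = Add(Mul(1, -5), -4) = Add(-5, -4) = -9)
Function('W')(c) = Add(2, Mul(-2, c, Add(2, c))) (Function('W')(c) = Add(2, Mul(-1, Mul(Add(c, 2), Add(c, c)))) = Add(2, Mul(-1, Mul(Add(2, c), Mul(2, c)))) = Add(2, Mul(-1, Mul(2, c, Add(2, c)))) = Add(2, Mul(-2, c, Add(2, c))))
d = 14641 (d = Pow(Add(Add(2, Mul(-4, -9), Mul(-2, Pow(-9, 2))), 3), 2) = Pow(Add(Add(2, 36, Mul(-2, 81)), 3), 2) = Pow(Add(Add(2, 36, -162), 3), 2) = Pow(Add(-124, 3), 2) = Pow(-121, 2) = 14641)
Pow(d, 2) = Pow(14641, 2) = 214358881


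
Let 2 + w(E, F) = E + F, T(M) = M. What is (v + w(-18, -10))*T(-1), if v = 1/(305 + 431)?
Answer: 22079/736 ≈ 29.999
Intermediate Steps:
v = 1/736 ≈ 0.0013587
w(E, F) = -2 + E + F (w(E, F) = -2 + (E + F) = -2 + E + F)
(v + w(-18, -10))*T(-1) = (1/736 + (-2 - 18 - 10))*(-1) = (1/736 - 30)*(-1) = -22079/736*(-1) = 22079/736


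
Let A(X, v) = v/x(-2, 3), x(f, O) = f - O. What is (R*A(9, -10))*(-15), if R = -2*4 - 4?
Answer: 360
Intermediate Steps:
R = -12 (R = -8 - 4 = -12)
A(X, v) = -v/5 (A(X, v) = v/(-2 - 1*3) = v/(-2 - 3) = v/(-5) = v*(-⅕) = -v/5)
(R*A(9, -10))*(-15) = -(-12)*(-10)/5*(-15) = -12*2*(-15) = -24*(-15) = 360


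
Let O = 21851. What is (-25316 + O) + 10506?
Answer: 7041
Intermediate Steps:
(-25316 + O) + 10506 = (-25316 + 21851) + 10506 = -3465 + 10506 = 7041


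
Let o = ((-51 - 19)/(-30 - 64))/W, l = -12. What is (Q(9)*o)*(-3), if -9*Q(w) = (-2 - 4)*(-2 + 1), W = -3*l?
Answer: 35/846 ≈ 0.041371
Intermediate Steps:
W = 36 (W = -3*(-12) = 36)
Q(w) = -⅔ (Q(w) = -(-2 - 4)*(-2 + 1)/9 = -(-2)*(-1)/3 = -⅑*6 = -⅔)
o = 35/1692 (o = ((-51 - 19)/(-30 - 64))/36 = -70/(-94)*(1/36) = -70*(-1/94)*(1/36) = (35/47)*(1/36) = 35/1692 ≈ 0.020686)
(Q(9)*o)*(-3) = -⅔*35/1692*(-3) = -35/2538*(-3) = 35/846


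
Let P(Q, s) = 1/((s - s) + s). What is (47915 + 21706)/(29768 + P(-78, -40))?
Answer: 2784840/1190719 ≈ 2.3388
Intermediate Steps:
P(Q, s) = 1/s (P(Q, s) = 1/(0 + s) = 1/s)
(47915 + 21706)/(29768 + P(-78, -40)) = (47915 + 21706)/(29768 + 1/(-40)) = 69621/(29768 - 1/40) = 69621/(1190719/40) = 69621*(40/1190719) = 2784840/1190719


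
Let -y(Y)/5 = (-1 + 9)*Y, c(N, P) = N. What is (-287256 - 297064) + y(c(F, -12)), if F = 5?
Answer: -584520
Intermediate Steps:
y(Y) = -40*Y (y(Y) = -5*(-1 + 9)*Y = -40*Y)
(-287256 - 297064) + y(c(F, -12)) = (-287256 - 297064) - 40*5 = -584320 - 200 = -584520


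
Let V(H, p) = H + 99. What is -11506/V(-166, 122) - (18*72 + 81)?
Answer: -80753/67 ≈ -1205.3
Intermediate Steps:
V(H, p) = 99 + H
-11506/V(-166, 122) - (18*72 + 81) = -11506/(99 - 166) - (18*72 + 81) = -11506/(-67) - (1296 + 81) = -11506*(-1/67) - 1*1377 = 11506/67 - 1377 = -80753/67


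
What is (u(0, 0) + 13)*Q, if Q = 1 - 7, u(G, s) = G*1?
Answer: -78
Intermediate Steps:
u(G, s) = G
Q = -6
(u(0, 0) + 13)*Q = (0 + 13)*(-6) = 13*(-6) = -78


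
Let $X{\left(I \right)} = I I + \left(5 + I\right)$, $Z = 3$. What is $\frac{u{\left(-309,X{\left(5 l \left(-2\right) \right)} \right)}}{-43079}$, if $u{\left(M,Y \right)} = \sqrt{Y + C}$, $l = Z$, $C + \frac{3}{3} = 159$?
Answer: $- \frac{\sqrt{1033}}{43079} \approx -0.00074608$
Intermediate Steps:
$C = 158$ ($C = -1 + 159 = 158$)
$l = 3$
$X{\left(I \right)} = 5 + I + I^{2}$ ($X{\left(I \right)} = I^{2} + \left(5 + I\right) = 5 + I + I^{2}$)
$u{\left(M,Y \right)} = \sqrt{158 + Y}$ ($u{\left(M,Y \right)} = \sqrt{Y + 158} = \sqrt{158 + Y}$)
$\frac{u{\left(-309,X{\left(5 l \left(-2\right) \right)} \right)}}{-43079} = \frac{\sqrt{158 + \left(5 + 5 \cdot 3 \left(-2\right) + \left(5 \cdot 3 \left(-2\right)\right)^{2}\right)}}{-43079} = \sqrt{158 + \left(5 + 15 \left(-2\right) + \left(15 \left(-2\right)\right)^{2}\right)} \left(- \frac{1}{43079}\right) = \sqrt{158 + \left(5 - 30 + \left(-30\right)^{2}\right)} \left(- \frac{1}{43079}\right) = \sqrt{158 + \left(5 - 30 + 900\right)} \left(- \frac{1}{43079}\right) = \sqrt{158 + 875} \left(- \frac{1}{43079}\right) = \sqrt{1033} \left(- \frac{1}{43079}\right) = - \frac{\sqrt{1033}}{43079}$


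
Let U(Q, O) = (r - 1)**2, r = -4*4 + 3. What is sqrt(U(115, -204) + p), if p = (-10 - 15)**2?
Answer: sqrt(821) ≈ 28.653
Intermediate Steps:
r = -13 (r = -16 + 3 = -13)
U(Q, O) = 196 (U(Q, O) = (-13 - 1)**2 = (-14)**2 = 196)
p = 625 (p = (-25)**2 = 625)
sqrt(U(115, -204) + p) = sqrt(196 + 625) = sqrt(821)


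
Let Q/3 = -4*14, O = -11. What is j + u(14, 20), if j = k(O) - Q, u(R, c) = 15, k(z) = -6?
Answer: 177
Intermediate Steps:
Q = -168 (Q = 3*(-4*14) = 3*(-56) = -168)
j = 162 (j = -6 - 1*(-168) = -6 + 168 = 162)
j + u(14, 20) = 162 + 15 = 177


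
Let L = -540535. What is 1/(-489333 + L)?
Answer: -1/1029868 ≈ -9.7100e-7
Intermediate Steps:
1/(-489333 + L) = 1/(-489333 - 540535) = 1/(-1029868) = -1/1029868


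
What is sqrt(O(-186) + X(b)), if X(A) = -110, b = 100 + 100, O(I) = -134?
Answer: 2*I*sqrt(61) ≈ 15.62*I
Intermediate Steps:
b = 200
sqrt(O(-186) + X(b)) = sqrt(-134 - 110) = sqrt(-244) = 2*I*sqrt(61)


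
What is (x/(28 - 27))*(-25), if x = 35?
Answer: -875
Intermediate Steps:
(x/(28 - 27))*(-25) = (35/(28 - 27))*(-25) = (35/1)*(-25) = (1*35)*(-25) = 35*(-25) = -875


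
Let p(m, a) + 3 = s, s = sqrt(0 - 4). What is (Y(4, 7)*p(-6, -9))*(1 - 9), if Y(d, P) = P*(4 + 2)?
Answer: 1008 - 672*I ≈ 1008.0 - 672.0*I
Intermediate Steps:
s = 2*I (s = sqrt(-4) = 2*I ≈ 2.0*I)
Y(d, P) = 6*P (Y(d, P) = P*6 = 6*P)
p(m, a) = -3 + 2*I
(Y(4, 7)*p(-6, -9))*(1 - 9) = ((6*7)*(-3 + 2*I))*(1 - 9) = (42*(-3 + 2*I))*(-8) = (-126 + 84*I)*(-8) = 1008 - 672*I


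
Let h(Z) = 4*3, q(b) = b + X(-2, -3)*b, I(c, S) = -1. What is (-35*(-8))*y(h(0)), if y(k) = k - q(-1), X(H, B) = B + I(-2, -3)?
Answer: 2520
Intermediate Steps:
X(H, B) = -1 + B (X(H, B) = B - 1 = -1 + B)
q(b) = -3*b (q(b) = b + (-1 - 3)*b = b - 4*b = -3*b)
h(Z) = 12
y(k) = -3 + k (y(k) = k - (-3)*(-1) = k - 1*3 = k - 3 = -3 + k)
(-35*(-8))*y(h(0)) = (-35*(-8))*(-3 + 12) = 280*9 = 2520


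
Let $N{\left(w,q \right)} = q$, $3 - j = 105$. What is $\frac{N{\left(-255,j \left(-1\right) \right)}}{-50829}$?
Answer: $- \frac{34}{16943} \approx -0.0020067$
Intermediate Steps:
$j = -102$ ($j = 3 - 105 = -102$)
$\frac{N{\left(-255,j \left(-1\right) \right)}}{-50829} = \frac{\left(-102\right) \left(-1\right)}{-50829} = 102 \left(- \frac{1}{50829}\right) = - \frac{34}{16943}$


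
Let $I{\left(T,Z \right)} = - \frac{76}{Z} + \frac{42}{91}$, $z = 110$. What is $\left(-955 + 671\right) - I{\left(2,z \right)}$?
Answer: $- \frac{202896}{715} \approx -283.77$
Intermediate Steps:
$I{\left(T,Z \right)} = \frac{6}{13} - \frac{76}{Z}$ ($I{\left(T,Z \right)} = - \frac{76}{Z} + 42 \cdot \frac{1}{91} = - \frac{76}{Z} + \frac{6}{13} = \frac{6}{13} - \frac{76}{Z}$)
$\left(-955 + 671\right) - I{\left(2,z \right)} = \left(-955 + 671\right) - \left(\frac{6}{13} - \frac{76}{110}\right) = -284 - \left(\frac{6}{13} - \frac{38}{55}\right) = -284 - - \frac{164}{715} = -284 + \frac{164}{715} = - \frac{202896}{715}$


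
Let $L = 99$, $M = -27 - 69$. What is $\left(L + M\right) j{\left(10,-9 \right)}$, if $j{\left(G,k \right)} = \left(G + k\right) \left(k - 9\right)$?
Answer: $-54$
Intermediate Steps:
$M = -96$ ($M = -27 - 69 = -96$)
$j{\left(G,k \right)} = \left(-9 + k\right) \left(G + k\right)$ ($j{\left(G,k \right)} = \left(G + k\right) \left(-9 + k\right) = \left(-9 + k\right) \left(G + k\right)$)
$\left(L + M\right) j{\left(10,-9 \right)} = \left(99 - 96\right) \left(\left(-9\right)^{2} - 90 - -81 + 10 \left(-9\right)\right) = 3 \left(81 - 90 + 81 - 90\right) = 3 \left(-18\right) = -54$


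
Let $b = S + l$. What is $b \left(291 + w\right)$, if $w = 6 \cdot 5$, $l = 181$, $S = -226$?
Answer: $-14445$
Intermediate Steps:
$b = -45$ ($b = -226 + 181 = -45$)
$w = 30$
$b \left(291 + w\right) = - 45 \left(291 + 30\right) = \left(-45\right) 321 = -14445$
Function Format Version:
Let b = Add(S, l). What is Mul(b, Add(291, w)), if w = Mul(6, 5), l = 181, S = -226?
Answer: -14445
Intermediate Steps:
b = -45 (b = Add(-226, 181) = -45)
w = 30
Mul(b, Add(291, w)) = Mul(-45, Add(291, 30)) = Mul(-45, 321) = -14445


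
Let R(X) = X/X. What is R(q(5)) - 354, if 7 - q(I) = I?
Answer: -353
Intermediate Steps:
q(I) = 7 - I
R(X) = 1
R(q(5)) - 354 = 1 - 354 = -353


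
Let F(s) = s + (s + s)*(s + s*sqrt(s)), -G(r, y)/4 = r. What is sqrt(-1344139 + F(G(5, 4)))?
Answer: sqrt(-1343359 + 1600*I*sqrt(5)) ≈ 1.54 + 1159.0*I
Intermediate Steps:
G(r, y) = -4*r
F(s) = s + 2*s*(s + s**(3/2)) (F(s) = s + (2*s)*(s + s**(3/2)) = s + 2*s*(s + s**(3/2)))
sqrt(-1344139 + F(G(5, 4))) = sqrt(-1344139 + (-4*5 + 2*(-4*5)**2 + 2*(-4*5)**(5/2))) = sqrt(-1344139 + (-20 + 2*(-20)**2 + 2*(-20)**(5/2))) = sqrt(-1344139 + (-20 + 2*400 + 2*(800*I*sqrt(5)))) = sqrt(-1344139 + (-20 + 800 + 1600*I*sqrt(5))) = sqrt(-1344139 + (780 + 1600*I*sqrt(5))) = sqrt(-1343359 + 1600*I*sqrt(5))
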